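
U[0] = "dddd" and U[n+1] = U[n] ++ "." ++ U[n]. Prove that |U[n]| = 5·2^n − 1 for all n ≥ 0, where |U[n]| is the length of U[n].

Base case: |U[0]| = 4, and 5·2^0 − 1 = 4.
Assume |U[m]| = 5·2^m − 1.
Then |U[m+1]| = |U[m]| + 1 + |U[m]| = 2|U[m]| + 1 = 2(5·2^m − 1) + 1 = 5·2^{m+1} − 2 + 1 = 5·2^{m+1} − 1.
By induction, |U[n]| = 5·2^n − 1 for all n ≥ 0.

|U[n]| = 5·2^n − 1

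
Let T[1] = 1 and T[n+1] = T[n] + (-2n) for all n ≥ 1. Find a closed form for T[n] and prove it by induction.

Claim: T[n] = -n^2 + n + 1.

Base case: T[1] = 1, and -1^2 + 1 + 1 = 1.
Assume T[k] = -k^2 + k + 1.
Then T[k+1] = T[k] + (-2k) = (-k^2 + k + 1) + (-2k) = -k^2 − k + 1,
and -(k+1)^2 + (k+1) + 1 = -k^2 − k + 1.
Hence T[n] = -n^2 + n + 1 for every n ≥ 1, by induction.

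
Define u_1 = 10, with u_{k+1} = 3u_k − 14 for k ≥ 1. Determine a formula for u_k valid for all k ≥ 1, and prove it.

Claim: u_k = 3^k + 7.

Base case: u_1 = 10, and 3^1 + 7 = 3 + 7 = 10.
Assume u_r = 3^r + 7 for some r ≥ 1.
Then u_{r+1} = 3u_r − 14 = 3·(3^r + 7) − 14 = 3^{r+1} + 21 − 14 = 3^{r+1} + 7.
Hence u_k = 3^k + 7 for every k ≥ 1, by induction.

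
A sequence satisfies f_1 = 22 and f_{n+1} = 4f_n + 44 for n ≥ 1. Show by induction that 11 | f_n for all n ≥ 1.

Base case: f_1 = 22 = 11·2, so 11 | f_1.
Assume 11 | f_m, so f_m = 11t for some integer t.
Then f_{m+1} = 4f_m + 44 = 4·(11t) + 44 = 11(4t + 4), so 11 | f_{m+1}.
By induction, 11 | f_n for all n ≥ 1.

11 | f_n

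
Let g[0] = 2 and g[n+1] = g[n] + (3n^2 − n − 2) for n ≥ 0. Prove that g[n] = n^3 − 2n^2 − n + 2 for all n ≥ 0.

Base case: g[0] = 2, and 0^3 − 2·0^2 − 0 + 2 = 2.
Assume g[r] = r^3 − 2r^2 − r + 2.
Then g[r+1] = g[r] + (3r^2 − r − 2) = (r^3 − 2r^2 − r + 2) + (3r^2 − r − 2) = r^3 + r^2 − 2r,
and (r+1)^3 − 2·(r+1)^2 − (r+1) + 2 = r^3 + r^2 − 2r.
By induction, g[n] = n^3 − 2n^2 − n + 2 for all n ≥ 0.

g[n] = n^3 − 2n^2 − n + 2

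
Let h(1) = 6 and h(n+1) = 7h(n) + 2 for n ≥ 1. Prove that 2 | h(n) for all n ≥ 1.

Base case: h(1) = 6 = 2·3, so 2 | h(1).
Assume 2 | h(j), so h(j) = 2t for some integer t.
Then h(j+1) = 7h(j) + 2 = 7·(2t) + 2 = 2(7t + 1), so 2 | h(j+1).
By induction, 2 | h(n) for all n ≥ 1.

2 | h(n)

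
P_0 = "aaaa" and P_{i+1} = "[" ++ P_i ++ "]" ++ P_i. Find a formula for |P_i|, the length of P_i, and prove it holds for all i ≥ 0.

Claim: |P_i| = 6·2^i − 2.

Base case: |P_0| = 4, and 6·2^0 − 2 = 4.
Assume |P_k| = 6·2^k − 2.
Then |P_{k+1}| = 1 + |P_k| + 1 + |P_k| = 2|P_k| + 2 = 2(6·2^k − 2) + 2 = 6·2^{k+1} − 4 + 2 = 6·2^{k+1} − 2.
Hence |P_i| = 6·2^i − 2 for every i ≥ 0, by induction.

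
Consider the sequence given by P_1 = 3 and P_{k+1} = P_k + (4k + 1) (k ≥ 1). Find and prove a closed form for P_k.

Claim: P_k = 2k^2 − k + 2.

Base case: P_1 = 3, and 2·1^2 − 1 + 2 = 3.
Assume P_r = 2r^2 − r + 2.
Then P_{r+1} = P_r + (4r + 1) = (2r^2 − r + 2) + (4r + 1) = 2r^2 + 3r + 3,
and 2·(r+1)^2 − (r+1) + 2 = 2r^2 + 3r + 3.
By induction, P_k = 2k^2 − k + 2 for all k ≥ 1.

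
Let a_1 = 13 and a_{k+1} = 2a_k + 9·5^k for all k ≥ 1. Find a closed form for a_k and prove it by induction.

Claim: a_k = -2^k + 3·5^k.

Base case: a_1 = 13, and -2^1 + 3·5^1 = -2 + 15 = 13.
Assume a_j = -2^j + 3·5^j for some j ≥ 1.
Then a_{j+1} = 2a_j + 9·5^j = 2·(-2^j + 3·5^j) + 9·5^j = -2^{j+1} + 6·5^j + 9·5^j = -2^{j+1} + 15·5^j = -2^{j+1} + 3·5^{j+1}.
By induction, a_k = -2^k + 3·5^k for all k ≥ 1.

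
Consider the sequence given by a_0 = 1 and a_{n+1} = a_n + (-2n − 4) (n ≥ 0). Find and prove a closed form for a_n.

Claim: a_n = -n^2 − 3n + 1.

Base case: a_0 = 1, and -0^2 − 3·0 + 1 = 1.
Assume a_j = -j^2 − 3j + 1.
Then a_{j+1} = a_j + (-2j − 4) = (-j^2 − 3j + 1) + (-2j − 4) = -j^2 − 5j − 3,
and -(j+1)^2 − 3·(j+1) + 1 = -j^2 − 5j − 3.
By induction, a_n = -n^2 − 3n + 1 for all n ≥ 0.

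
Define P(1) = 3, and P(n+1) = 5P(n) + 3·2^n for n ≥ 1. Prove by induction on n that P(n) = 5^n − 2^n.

Base case: P(1) = 3, and 5^1 − 2^1 = 5 − 2 = 3.
Assume P(j) = 5^j − 2^j for some j ≥ 1.
Then P(j+1) = 5P(j) + 3·2^j = 5·(5^j − 2^j) + 3·2^j = 5^{j+1} − 5·2^j + 3·2^j = 5^{j+1} − 2·2^j = 5^{j+1} − 2^{j+1}.
By induction, P(n) = 5^n − 2^n for all n ≥ 1.

P(n) = 5^n − 2^n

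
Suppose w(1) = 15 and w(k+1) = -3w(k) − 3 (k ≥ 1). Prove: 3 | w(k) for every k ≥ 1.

Base case: w(1) = 15 = 3·5, so 3 | w(1).
Assume 3 | w(m), so w(m) = 3t for some integer t.
Then w(m+1) = -3w(m) − 3 = -3·(3t) − 3 = 3(-3t − 1), so 3 | w(m+1).
This completes the inductive step, so 3 | w(k) for all k ≥ 1.

3 | w(k)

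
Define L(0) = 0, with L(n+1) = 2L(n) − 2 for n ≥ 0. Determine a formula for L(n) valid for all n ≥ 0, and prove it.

Claim: L(n) = -2^{n+1} + 2.

Base case: L(0) = 0, and -2^{0+1} + 2 = -2 + 2 = 0.
Assume L(j) = -2^{j+1} + 2 for some j ≥ 0.
Then L(j+1) = 2L(j) − 2 = 2·(-2^{j+1} + 2) − 2 = -2^{j+2} + 4 − 2 = -2^{j+2} + 2.
By induction, L(n) = -2^{n+1} + 2 for all n ≥ 0.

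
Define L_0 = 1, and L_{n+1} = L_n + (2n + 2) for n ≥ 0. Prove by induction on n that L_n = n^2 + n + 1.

Base case: L_0 = 1, and 0^2 + 0 + 1 = 1.
Assume L_r = r^2 + r + 1.
Then L_{r+1} = L_r + (2r + 2) = (r^2 + r + 1) + (2r + 2) = r^2 + 3r + 3,
and (r+1)^2 + (r+1) + 1 = r^2 + 3r + 3.
This completes the inductive step, so L_n = n^2 + n + 1 for all n ≥ 0.

L_n = n^2 + n + 1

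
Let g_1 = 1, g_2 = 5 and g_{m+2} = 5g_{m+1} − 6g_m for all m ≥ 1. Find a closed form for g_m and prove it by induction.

Claim: g_m = -2^m + 3^m.

Base cases: g_1 = 1 and -2^1 + 3^1 = 1; g_2 = 5 and -2^2 + 3^2 = 5.
Assume g_i = -2^i + 3^i for all 1 ≤ i ≤ j, where j ≥ 2.
Then g_{j+1} = 5g_j − 6g_{j−1} = 5·(-2^j + 3^j) − 6·(-2^{j−1} + 3^{j−1}) = -(5·2 − 6)2^{j−1} + (5·3 − 6)3^{j−1} = -4·2^{j−1} + 9·3^{j−1} = -2^{j+1} + 3^{j+1}.
By strong induction, g_m = -2^m + 3^m for all m ≥ 1.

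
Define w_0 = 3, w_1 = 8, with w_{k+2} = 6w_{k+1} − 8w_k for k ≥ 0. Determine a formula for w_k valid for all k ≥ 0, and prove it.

Claim: w_k = 2·2^k + 4^k.

Base cases: w_0 = 3 and 2·2^0 + 4^0 = 3; w_1 = 8 and 2·2^1 + 4^1 = 8.
Assume w_j = 2·2^j + 4^j for all 0 ≤ j ≤ m, where m ≥ 1.
Then w_{m+1} = 6w_m − 8w_{m−1} = 6·(2·2^m + 4^m) − 8·(2·2^{m−1} + 4^{m−1}) = 2·(6·2 − 8)2^{m−1} + (6·4 − 8)4^{m−1} = 8·2^{m−1} + 16·4^{m−1} = 2·2^{m+1} + 4^{m+1}.
So the formula holds for m+1, and by strong induction w_k = 2·2^k + 4^k for all k ≥ 0.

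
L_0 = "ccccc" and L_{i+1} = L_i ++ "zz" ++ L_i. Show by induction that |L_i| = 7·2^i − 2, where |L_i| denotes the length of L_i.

Base case: |L_0| = 5, and 7·2^0 − 2 = 5.
Assume |L_m| = 7·2^m − 2.
Then |L_{m+1}| = |L_m| + 2 + |L_m| = 2|L_m| + 2 = 2(7·2^m − 2) + 2 = 7·2^{m+1} − 4 + 2 = 7·2^{m+1} − 2.
Hence |L_i| = 7·2^i − 2 for every i ≥ 0, by induction.

|L_i| = 7·2^i − 2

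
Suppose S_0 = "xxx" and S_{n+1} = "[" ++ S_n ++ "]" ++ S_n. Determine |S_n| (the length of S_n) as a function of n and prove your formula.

Claim: |S_n| = 5·2^n − 2.

Base case: |S_0| = 3, and 5·2^0 − 2 = 3.
Assume |S_m| = 5·2^m − 2.
Then |S_{m+1}| = 1 + |S_m| + 1 + |S_m| = 2|S_m| + 2 = 2(5·2^m − 2) + 2 = 5·2^{m+1} − 4 + 2 = 5·2^{m+1} − 2.
Hence |S_n| = 5·2^n − 2 for every n ≥ 0, by induction.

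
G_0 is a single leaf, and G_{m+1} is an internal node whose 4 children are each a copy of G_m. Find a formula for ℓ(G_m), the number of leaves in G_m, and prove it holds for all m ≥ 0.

Claim: ℓ(G_m) = 4^m.

Base case: ℓ(G_0) = 1, and 4^0 = 1.
Assume ℓ(G_k) = 4^k.
Then ℓ(G_{k+1}) = 4·ℓ(G_k) = 4·4^k = 4^{k+1}.
Hence ℓ(G_m) = 4^m for every m ≥ 0, by induction.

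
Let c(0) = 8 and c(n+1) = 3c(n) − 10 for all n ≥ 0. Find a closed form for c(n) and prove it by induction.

Claim: c(n) = 3^{n+1} + 5.

Base case: c(0) = 8, and 3^{0+1} + 5 = 3 + 5 = 8.
Assume c(j) = 3^{j+1} + 5 for some j ≥ 0.
Then c(j+1) = 3c(j) − 10 = 3·(3^{j+1} + 5) − 10 = 3^{j+2} + 15 − 10 = 3^{j+2} + 5.
So the formula holds for j+1, and by induction c(n) = 3^{n+1} + 5 for all n ≥ 0.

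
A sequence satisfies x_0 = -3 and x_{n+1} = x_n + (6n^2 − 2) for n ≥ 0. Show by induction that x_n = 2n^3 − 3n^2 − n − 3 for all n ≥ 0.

Base case: x_0 = -3, and 2·0^3 − 3·0^2 − 0 − 3 = -3.
Assume x_j = 2j^3 − 3j^2 − j − 3.
Then x_{j+1} = x_j + (6j^2 − 2) = (2j^3 − 3j^2 − j − 3) + (6j^2 − 2) = 2j^3 + 3j^2 − j − 5,
and 2·(j+1)^3 − 3·(j+1)^2 − (j+1) − 3 = 2j^3 + 3j^2 − j − 5.
By induction, x_n = 2n^3 − 3n^2 − n − 3 for all n ≥ 0.

x_n = 2n^3 − 3n^2 − n − 3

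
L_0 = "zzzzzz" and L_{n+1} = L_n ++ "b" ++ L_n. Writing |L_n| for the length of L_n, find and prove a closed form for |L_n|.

Claim: |L_n| = 7·2^n − 1.

Base case: |L_0| = 6, and 7·2^0 − 1 = 6.
Assume |L_r| = 7·2^r − 1.
Then |L_{r+1}| = |L_r| + 1 + |L_r| = 2|L_r| + 1 = 2(7·2^r − 1) + 1 = 7·2^{r+1} − 2 + 1 = 7·2^{r+1} − 1.
Hence |L_n| = 7·2^n − 1 for every n ≥ 0, by induction.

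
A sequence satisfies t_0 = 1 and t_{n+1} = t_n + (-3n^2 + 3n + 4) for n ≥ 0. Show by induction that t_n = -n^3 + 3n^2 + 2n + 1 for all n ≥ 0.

Base case: t_0 = 1, and -0^3 + 3·0^2 + 2·0 + 1 = 1.
Assume t_k = -k^3 + 3k^2 + 2k + 1.
Then t_{k+1} = t_k + (-3k^2 + 3k + 4) = (-k^3 + 3k^2 + 2k + 1) + (-3k^2 + 3k + 4) = -k^3 + 5k + 5,
and -(k+1)^3 + 3·(k+1)^2 + 2·(k+1) + 1 = -k^3 + 5k + 5.
Hence t_n = -n^3 + 3n^2 + 2n + 1 for every n ≥ 0, by induction.

t_n = -n^3 + 3n^2 + 2n + 1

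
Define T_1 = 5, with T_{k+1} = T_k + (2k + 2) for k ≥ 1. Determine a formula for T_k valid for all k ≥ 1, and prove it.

Claim: T_k = k^2 + k + 3.

Base case: T_1 = 5, and 1^2 + 1 + 3 = 5.
Assume T_j = j^2 + j + 3.
Then T_{j+1} = T_j + (2j + 2) = (j^2 + j + 3) + (2j + 2) = j^2 + 3j + 5,
and (j+1)^2 + (j+1) + 3 = j^2 + 3j + 5.
Hence T_k = k^2 + k + 3 for every k ≥ 1, by induction.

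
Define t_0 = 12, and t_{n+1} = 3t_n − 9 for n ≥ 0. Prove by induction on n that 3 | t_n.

Base case: t_0 = 12 = 3·4, so 3 | t_0.
Assume 3 | t_j, so t_j = 3s for some integer s.
Then t_{j+1} = 3t_j − 9 = 3·(3s) − 9 = 3(3s − 3), so 3 | t_{j+1}.
This completes the inductive step, so 3 | t_n for all n ≥ 0.

3 | t_n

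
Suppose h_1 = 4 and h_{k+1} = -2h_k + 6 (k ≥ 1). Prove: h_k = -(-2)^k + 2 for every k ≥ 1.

Base case: h_1 = 4, and -(-2)^1 + 2 = 2 + 2 = 4.
Assume h_m = -(-2)^m + 2 for some m ≥ 1.
Then h_{m+1} = -2h_m + 6 = -2·(-(-2)^m + 2) + 6 = 2·(-2)^m − 4 + 6 = -(-2)^{m+1} + 2.
Hence h_k = -(-2)^k + 2 for every k ≥ 1, by induction.

h_k = -(-2)^k + 2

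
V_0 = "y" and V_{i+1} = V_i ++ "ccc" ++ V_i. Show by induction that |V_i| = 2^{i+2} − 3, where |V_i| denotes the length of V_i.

Base case: |V_0| = 1, and 2^{0+2} − 3 = 1.
Assume |V_k| = 2^{k+2} − 3.
Then |V_{k+1}| = |V_k| + 3 + |V_k| = 2|V_k| + 3 = 2(2^{k+2} − 3) + 3 = 2^{k+3} − 6 + 3 = 2^{k+3} − 3.
By induction, |V_i| = 2^{i+2} − 3 for all i ≥ 0.

|V_i| = 2^{i+2} − 3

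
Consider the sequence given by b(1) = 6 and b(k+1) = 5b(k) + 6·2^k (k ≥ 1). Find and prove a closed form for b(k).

Claim: b(k) = 2·5^k − 2·2^k.

Base case: b(1) = 6, and 2·5^1 − 2·2^1 = 10 − 4 = 6.
Assume b(j) = 2·5^j − 2·2^j for some j ≥ 1.
Then b(j+1) = 5b(j) + 6·2^j = 5·(2·5^j − 2·2^j) + 6·2^j = 2·5^{j+1} − 10·2^j + 6·2^j = 2·5^{j+1} − 4·2^j = 2·5^{j+1} − 2·2^{j+1}.
Hence b(k) = 2·5^k − 2·2^k for every k ≥ 1, by induction.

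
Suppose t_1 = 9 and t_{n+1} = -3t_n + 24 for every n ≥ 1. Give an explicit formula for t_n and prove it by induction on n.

Claim: t_n = -(-3)^n + 6.

Base case: t_1 = 9, and -(-3)^1 + 6 = 3 + 6 = 9.
Assume t_j = -(-3)^j + 6 for some j ≥ 1.
Then t_{j+1} = -3t_j + 24 = -3·(-(-3)^j + 6) + 24 = 3·(-3)^j − 18 + 24 = -(-3)^{j+1} + 6.
This completes the inductive step, so t_n = -(-3)^n + 6 for all n ≥ 1.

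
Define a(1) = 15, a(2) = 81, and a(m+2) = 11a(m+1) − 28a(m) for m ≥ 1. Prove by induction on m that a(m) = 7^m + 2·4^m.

Base cases: a(1) = 15 and 7^1 + 2·4^1 = 15; a(2) = 81 and 7^2 + 2·4^2 = 81.
Assume a(j) = 7^j + 2·4^j for all 1 ≤ j ≤ k, where k ≥ 2.
Then a(k+1) = 11a(k) − 28a(k−1) = 11·(7^k + 2·4^k) − 28·(7^{k−1} + 2·4^{k−1}) = (11·7 − 28)7^{k−1} + 2·(11·4 − 28)4^{k−1} = 49·7^{k−1} + 32·4^{k−1} = 7^{k+1} + 2·4^{k+1}.
Hence a(m) = 7^m + 2·4^m for every m ≥ 1, by strong induction.

a(m) = 7^m + 2·4^m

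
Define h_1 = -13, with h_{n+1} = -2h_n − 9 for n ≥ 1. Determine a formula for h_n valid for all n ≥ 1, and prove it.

Claim: h_n = 5·(-2)^n − 3.

Base case: h_1 = -13, and 5·(-2)^1 − 3 = -10 − 3 = -13.
Assume h_j = 5·(-2)^j − 3 for some j ≥ 1.
Then h_{j+1} = -2h_j − 9 = -2·(5·(-2)^j − 3) − 9 = -10·(-2)^j + 6 − 9 = 5·(-2)^{j+1} − 3.
By induction, h_n = 5·(-2)^n − 3 for all n ≥ 1.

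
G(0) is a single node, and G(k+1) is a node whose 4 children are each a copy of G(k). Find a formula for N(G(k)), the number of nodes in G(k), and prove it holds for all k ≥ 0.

Claim: N(G(k)) = (4^{k+1} − 1)/3.

Base case: N(G(0)) = 1, and (4^{0+1} − 1)/3 = 1.
Assume N(G(r)) = (4^{r+1} − 1)/3.
Then N(G(r+1)) = 1 + 4N(G(r)) = 1 + 4·(4^{r+1} − 1)/3 = 1 + (4^{r+2} − 4)/3 = (3 + 4^{r+2} − 4)/3 = (4^{r+2} − 1)/3.
So the formula holds for r+1, and by induction N(G(k)) = (4^{k+1} − 1)/3 for all k ≥ 0.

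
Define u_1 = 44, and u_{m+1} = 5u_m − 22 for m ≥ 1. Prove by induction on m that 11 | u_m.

Base case: u_1 = 44 = 11·4, so 11 | u_1.
Assume 11 | u_j, so u_j = 11t for some integer t.
Then u_{j+1} = 5u_j − 22 = 5·(11t) − 22 = 11(5t − 2), so 11 | u_{j+1}.
This completes the inductive step, so 11 | u_m for all m ≥ 1.

11 | u_m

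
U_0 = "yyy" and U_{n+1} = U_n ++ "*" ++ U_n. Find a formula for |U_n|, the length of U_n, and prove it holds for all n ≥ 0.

Claim: |U_n| = 2^{n+2} − 1.

Base case: |U_0| = 3, and 2^{0+2} − 1 = 3.
Assume |U_j| = 2^{j+2} − 1.
Then |U_{j+1}| = |U_j| + 1 + |U_j| = 2|U_j| + 1 = 2(2^{j+2} − 1) + 1 = 2^{j+3} − 2 + 1 = 2^{j+3} − 1.
Hence |U_n| = 2^{n+2} − 1 for every n ≥ 0, by induction.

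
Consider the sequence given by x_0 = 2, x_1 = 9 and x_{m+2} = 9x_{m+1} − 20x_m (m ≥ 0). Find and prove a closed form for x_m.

Claim: x_m = 4^m + 5^m.

Base cases: x_0 = 2 and 4^0 + 5^0 = 2; x_1 = 9 and 4^1 + 5^1 = 9.
Assume x_j = 4^j + 5^j for all 0 ≤ j ≤ k, where k ≥ 1.
Then x_{k+1} = 9x_k − 20x_{k−1} = 9·(4^k + 5^k) − 20·(4^{k−1} + 5^{k−1}) = (9·4 − 20)4^{k−1} + (9·5 − 20)5^{k−1} = 16·4^{k−1} + 25·5^{k−1} = 4^{k+1} + 5^{k+1}.
This completes the inductive step, so x_m = 4^m + 5^m for all m ≥ 0.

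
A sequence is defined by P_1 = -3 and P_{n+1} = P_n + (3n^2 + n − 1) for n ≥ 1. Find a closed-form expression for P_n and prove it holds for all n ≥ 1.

Claim: P_n = n^3 − n^2 − n − 2.

Base case: P_1 = -3, and 1^3 − 1^2 − 1 − 2 = -3.
Assume P_k = k^3 − k^2 − k − 2.
Then P_{k+1} = P_k + (3k^2 + k − 1) = (k^3 − k^2 − k − 2) + (3k^2 + k − 1) = k^3 + 2k^2 − 3,
and (k+1)^3 − (k+1)^2 − (k+1) − 2 = k^3 + 2k^2 − 3.
This completes the inductive step, so P_n = n^3 − n^2 − n − 2 for all n ≥ 1.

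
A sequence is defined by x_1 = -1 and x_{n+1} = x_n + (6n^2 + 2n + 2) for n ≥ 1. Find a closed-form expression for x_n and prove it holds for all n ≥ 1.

Claim: x_n = 2n^3 − 2n^2 + 2n − 3.

Base case: x_1 = -1, and 2·1^3 − 2·1^2 + 2·1 − 3 = -1.
Assume x_r = 2r^3 − 2r^2 + 2r − 3.
Then x_{r+1} = x_r + (6r^2 + 2r + 2) = (2r^3 − 2r^2 + 2r − 3) + (6r^2 + 2r + 2) = 2r^3 + 4r^2 + 4r − 1,
and 2·(r+1)^3 − 2·(r+1)^2 + 2·(r+1) − 3 = 2r^3 + 4r^2 + 4r − 1.
Hence x_n = 2n^3 − 2n^2 + 2n − 3 for every n ≥ 1, by induction.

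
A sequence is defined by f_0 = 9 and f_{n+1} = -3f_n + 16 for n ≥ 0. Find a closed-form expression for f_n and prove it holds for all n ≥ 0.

Claim: f_n = 5·(-3)^n + 4.

Base case: f_0 = 9, and 5·(-3)^0 + 4 = 5 + 4 = 9.
Assume f_j = 5·(-3)^j + 4 for some j ≥ 0.
Then f_{j+1} = -3f_j + 16 = -3·(5·(-3)^j + 4) + 16 = -15·(-3)^j − 12 + 16 = 5·(-3)^{j+1} + 4.
So the formula holds for j+1, and by induction f_n = 5·(-3)^n + 4 for all n ≥ 0.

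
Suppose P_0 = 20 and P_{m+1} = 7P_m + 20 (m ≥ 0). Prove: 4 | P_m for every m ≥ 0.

Base case: P_0 = 20 = 4·5, so 4 | P_0.
Assume 4 | P_k, so P_k = 4t for some integer t.
Then P_{k+1} = 7P_k + 20 = 7·(4t) + 20 = 4(7t + 5), so 4 | P_{k+1}.
Hence 4 | P_m for every m ≥ 0, by induction.

4 | P_m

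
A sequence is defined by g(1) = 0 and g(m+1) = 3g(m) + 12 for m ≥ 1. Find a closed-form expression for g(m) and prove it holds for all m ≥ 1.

Claim: g(m) = 2·3^m − 6.

Base case: g(1) = 0, and 2·3^1 − 6 = 6 − 6 = 0.
Assume g(r) = 2·3^r − 6 for some r ≥ 1.
Then g(r+1) = 3g(r) + 12 = 3·(2·3^r − 6) + 12 = 6·3^r − 18 + 12 = 2·3^{r+1} − 6.
Hence g(m) = 2·3^m − 6 for every m ≥ 1, by induction.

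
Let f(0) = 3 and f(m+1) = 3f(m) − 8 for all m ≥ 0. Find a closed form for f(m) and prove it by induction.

Claim: f(m) = -3^m + 4.

Base case: f(0) = 3, and -3^0 + 4 = -1 + 4 = 3.
Assume f(k) = -3^k + 4 for some k ≥ 0.
Then f(k+1) = 3f(k) − 8 = 3·(-3^k + 4) − 8 = -3^{k+1} + 12 − 8 = -3^{k+1} + 4.
Hence f(m) = -3^m + 4 for every m ≥ 0, by induction.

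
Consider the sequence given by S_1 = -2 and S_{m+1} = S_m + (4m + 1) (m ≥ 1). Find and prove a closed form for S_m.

Claim: S_m = 2m^2 − m − 3.

Base case: S_1 = -2, and 2·1^2 − 1 − 3 = -2.
Assume S_r = 2r^2 − r − 3.
Then S_{r+1} = S_r + (4r + 1) = (2r^2 − r − 3) + (4r + 1) = 2r^2 + 3r − 2,
and 2·(r+1)^2 − (r+1) − 3 = 2r^2 + 3r − 2.
This completes the inductive step, so S_m = 2m^2 − m − 3 for all m ≥ 1.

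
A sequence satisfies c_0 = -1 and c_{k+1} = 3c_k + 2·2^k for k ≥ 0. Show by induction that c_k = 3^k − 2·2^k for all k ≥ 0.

Base case: c_0 = -1, and 3^0 − 2·2^0 = 1 − 2 = -1.
Assume c_m = 3^m − 2·2^m for some m ≥ 0.
Then c_{m+1} = 3c_m + 2·2^m = 3·(3^m − 2·2^m) + 2·2^m = 3^{m+1} − 6·2^m + 2·2^m = 3^{m+1} − 4·2^m = 3^{m+1} − 2·2^{m+1}.
Hence c_k = 3^k − 2·2^k for every k ≥ 0, by induction.

c_k = 3^k − 2·2^k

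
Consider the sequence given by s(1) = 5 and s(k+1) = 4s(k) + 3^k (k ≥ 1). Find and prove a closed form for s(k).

Claim: s(k) = 2·4^k − 3^k.

Base case: s(1) = 5, and 2·4^1 − 3^1 = 8 − 3 = 5.
Assume s(m) = 2·4^m − 3^m for some m ≥ 1.
Then s(m+1) = 4s(m) + 3^m = 4·(2·4^m − 3^m) + 3^m = 2·4^{m+1} − 4·3^m + 3^m = 2·4^{m+1} − 3·3^m = 2·4^{m+1} − 3^{m+1}.
By induction, s(k) = 2·4^k − 3^k for all k ≥ 1.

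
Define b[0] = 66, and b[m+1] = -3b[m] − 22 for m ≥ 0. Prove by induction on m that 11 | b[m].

Base case: b[0] = 66 = 11·6, so 11 | b[0].
Assume 11 | b[j], so b[j] = 11t for some integer t.
Then b[j+1] = -3b[j] − 22 = -3·(11t) − 22 = 11(-3t − 2), so 11 | b[j+1].
This completes the inductive step, so 11 | b[m] for all m ≥ 0.

11 | b[m]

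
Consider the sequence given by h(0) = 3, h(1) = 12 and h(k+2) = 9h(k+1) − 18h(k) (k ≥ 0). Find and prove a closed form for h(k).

Claim: h(k) = 6^k + 2·3^k.

Base cases: h(0) = 3 and 6^0 + 2·3^0 = 3; h(1) = 12 and 6^1 + 2·3^1 = 12.
Assume h(j) = 6^j + 2·3^j for all 0 ≤ j ≤ r, where r ≥ 1.
Then h(r+1) = 9h(r) − 18h(r−1) = 9·(6^r + 2·3^r) − 18·(6^{r−1} + 2·3^{r−1}) = (9·6 − 18)6^{r−1} + 2·(9·3 − 18)3^{r−1} = 36·6^{r−1} + 18·3^{r−1} = 6^{r+1} + 2·3^{r+1}.
By strong induction, h(k) = 6^k + 2·3^k for all k ≥ 0.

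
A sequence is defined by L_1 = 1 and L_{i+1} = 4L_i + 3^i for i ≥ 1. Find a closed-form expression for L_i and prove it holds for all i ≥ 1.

Claim: L_i = 4^i − 3^i.

Base case: L_1 = 1, and 4^1 − 3^1 = 4 − 3 = 1.
Assume L_j = 4^j − 3^j for some j ≥ 1.
Then L_{j+1} = 4L_j + 3^j = 4·(4^j − 3^j) + 3^j = 4^{j+1} − 4·3^j + 3^j = 4^{j+1} − 3·3^j = 4^{j+1} − 3^{j+1}.
Hence L_i = 4^i − 3^i for every i ≥ 1, by induction.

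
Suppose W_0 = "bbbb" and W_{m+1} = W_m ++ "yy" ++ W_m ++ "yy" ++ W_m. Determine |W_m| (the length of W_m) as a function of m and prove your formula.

Claim: |W_m| = 6·3^m − 2.

Base case: |W_0| = 4, and 6·3^0 − 2 = 4.
Assume |W_k| = 6·3^k − 2.
Then |W_{k+1}| = 3|W_k| + 4 = 3(6·3^k − 2) + 4 = 6·3^{k+1} − 6 + 4 = 6·3^{k+1} − 2.
So the formula holds for k+1, and by induction |W_m| = 6·3^m − 2 for all m ≥ 0.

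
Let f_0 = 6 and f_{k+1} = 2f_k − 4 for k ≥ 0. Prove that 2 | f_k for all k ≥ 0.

Base case: f_0 = 6 = 2·3, so 2 | f_0.
Assume 2 | f_m, so f_m = 2t for some integer t.
Then f_{m+1} = 2f_m − 4 = 2·(2t) − 4 = 2(2t − 2), so 2 | f_{m+1}.
This completes the inductive step, so 2 | f_k for all k ≥ 0.

2 | f_k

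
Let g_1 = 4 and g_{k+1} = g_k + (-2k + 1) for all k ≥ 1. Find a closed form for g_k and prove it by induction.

Claim: g_k = -k^2 + 2k + 3.

Base case: g_1 = 4, and -1^2 + 2·1 + 3 = 4.
Assume g_j = -j^2 + 2j + 3.
Then g_{j+1} = g_j + (-2j + 1) = (-j^2 + 2j + 3) + (-2j + 1) = -j^2 + 4,
and -(j+1)^2 + 2·(j+1) + 3 = -j^2 + 4.
This completes the inductive step, so g_k = -k^2 + 2k + 3 for all k ≥ 1.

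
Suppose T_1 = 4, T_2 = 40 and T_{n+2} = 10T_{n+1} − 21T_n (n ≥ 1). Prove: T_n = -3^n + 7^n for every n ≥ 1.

Base cases: T_1 = 4 and -3^1 + 7^1 = 4; T_2 = 40 and -3^2 + 7^2 = 40.
Assume T_j = -3^j + 7^j for all 1 ≤ j ≤ k, where k ≥ 2.
Then T_{k+1} = 10T_k − 21T_{k−1} = 10·(-3^k + 7^k) − 21·(-3^{k−1} + 7^{k−1}) = -(10·3 − 21)3^{k−1} + (10·7 − 21)7^{k−1} = -9·3^{k−1} + 49·7^{k−1} = -3^{k+1} + 7^{k+1}.
So the formula holds for k+1, and by strong induction T_n = -3^n + 7^n for all n ≥ 1.

T_n = -3^n + 7^n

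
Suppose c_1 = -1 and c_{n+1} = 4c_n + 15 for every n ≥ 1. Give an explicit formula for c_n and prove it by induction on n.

Claim: c_n = 4^n − 5.

Base case: c_1 = -1, and 4^1 − 5 = 4 − 5 = -1.
Assume c_r = 4^r − 5 for some r ≥ 1.
Then c_{r+1} = 4c_r + 15 = 4·(4^r − 5) + 15 = 4^{r+1} − 20 + 15 = 4^{r+1} − 5.
By induction, c_n = 4^n − 5 for all n ≥ 1.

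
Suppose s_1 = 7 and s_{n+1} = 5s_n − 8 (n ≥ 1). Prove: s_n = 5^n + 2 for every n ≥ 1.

Base case: s_1 = 7, and 5^1 + 2 = 5 + 2 = 7.
Assume s_j = 5^j + 2 for some j ≥ 1.
Then s_{j+1} = 5s_j − 8 = 5·(5^j + 2) − 8 = 5^{j+1} + 10 − 8 = 5^{j+1} + 2.
This completes the inductive step, so s_n = 5^n + 2 for all n ≥ 1.

s_n = 5^n + 2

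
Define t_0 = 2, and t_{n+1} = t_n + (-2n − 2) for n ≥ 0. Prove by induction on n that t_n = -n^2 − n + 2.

Base case: t_0 = 2, and -0^2 − 0 + 2 = 2.
Assume t_r = -r^2 − r + 2.
Then t_{r+1} = t_r + (-2r − 2) = (-r^2 − r + 2) + (-2r − 2) = -r^2 − 3r,
and -(r+1)^2 − (r+1) + 2 = -r^2 − 3r.
By induction, t_n = -n^2 − n + 2 for all n ≥ 0.

t_n = -n^2 − n + 2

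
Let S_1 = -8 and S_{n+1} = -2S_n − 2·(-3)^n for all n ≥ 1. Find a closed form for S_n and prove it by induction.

Claim: S_n = (-2)^n + 2·(-3)^n.

Base case: S_1 = -8, and (-2)^1 + 2·(-3)^1 = -2 − 6 = -8.
Assume S_m = (-2)^m + 2·(-3)^m for some m ≥ 1.
Then S_{m+1} = -2S_m − 2·(-3)^m = -2·((-2)^m + 2·(-3)^m) − 2·(-3)^m = (-2)^{m+1} − 4·(-3)^m − 2·(-3)^m = (-2)^{m+1} − 6·(-3)^m = (-2)^{m+1} + 2·(-3)^{m+1}.
Hence S_n = (-2)^n + 2·(-3)^n for every n ≥ 1, by induction.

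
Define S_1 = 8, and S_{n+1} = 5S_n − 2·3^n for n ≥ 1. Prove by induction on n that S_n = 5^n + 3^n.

Base case: S_1 = 8, and 5^1 + 3^1 = 5 + 3 = 8.
Assume S_k = 5^k + 3^k for some k ≥ 1.
Then S_{k+1} = 5S_k − 2·3^k = 5·(5^k + 3^k) − 2·3^k = 5^{k+1} + 5·3^k − 2·3^k = 5^{k+1} + 3·3^k = 5^{k+1} + 3^{k+1}.
So the formula holds for k+1, and by induction S_n = 5^n + 3^n for all n ≥ 1.

S_n = 5^n + 3^n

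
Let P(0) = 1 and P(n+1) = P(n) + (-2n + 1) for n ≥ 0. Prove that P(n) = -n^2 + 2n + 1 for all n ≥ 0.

Base case: P(0) = 1, and -0^2 + 2·0 + 1 = 1.
Assume P(j) = -j^2 + 2j + 1.
Then P(j+1) = P(j) + (-2j + 1) = (-j^2 + 2j + 1) + (-2j + 1) = -j^2 + 2,
and -(j+1)^2 + 2·(j+1) + 1 = -j^2 + 2.
Hence P(n) = -n^2 + 2n + 1 for every n ≥ 0, by induction.

P(n) = -n^2 + 2n + 1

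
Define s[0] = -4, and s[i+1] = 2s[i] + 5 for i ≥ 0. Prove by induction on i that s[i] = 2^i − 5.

Base case: s[0] = -4, and 2^0 − 5 = 1 − 5 = -4.
Assume s[k] = 2^k − 5 for some k ≥ 0.
Then s[k+1] = 2s[k] + 5 = 2·(2^k − 5) + 5 = 2^{k+1} − 10 + 5 = 2^{k+1} − 5.
This completes the inductive step, so s[i] = 2^i − 5 for all i ≥ 0.

s[i] = 2^i − 5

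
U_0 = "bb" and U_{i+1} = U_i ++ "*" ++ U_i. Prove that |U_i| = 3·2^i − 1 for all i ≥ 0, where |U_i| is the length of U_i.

Base case: |U_0| = 2, and 3·2^0 − 1 = 2.
Assume |U_j| = 3·2^j − 1.
Then |U_{j+1}| = |U_j| + 1 + |U_j| = 2|U_j| + 1 = 2(3·2^j − 1) + 1 = 3·2^{j+1} − 2 + 1 = 3·2^{j+1} − 1.
Hence |U_i| = 3·2^i − 1 for every i ≥ 0, by induction.

|U_i| = 3·2^i − 1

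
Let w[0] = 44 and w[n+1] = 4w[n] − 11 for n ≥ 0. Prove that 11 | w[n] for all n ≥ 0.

Base case: w[0] = 44 = 11·4, so 11 | w[0].
Assume 11 | w[m], so w[m] = 11t for some integer t.
Then w[m+1] = 4w[m] − 11 = 4·(11t) − 11 = 11(4t − 1), so 11 | w[m+1].
This completes the inductive step, so 11 | w[n] for all n ≥ 0.

11 | w[n]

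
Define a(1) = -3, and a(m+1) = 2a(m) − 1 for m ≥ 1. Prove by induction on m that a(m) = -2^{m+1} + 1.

Base case: a(1) = -3, and -2^{1+1} + 1 = -4 + 1 = -3.
Assume a(k) = -2^{k+1} + 1 for some k ≥ 1.
Then a(k+1) = 2a(k) − 1 = 2·(-2^{k+1} + 1) − 1 = -2^{k+2} + 2 − 1 = -2^{k+2} + 1.
By induction, a(m) = -2^{m+1} + 1 for all m ≥ 1.

a(m) = -2^{m+1} + 1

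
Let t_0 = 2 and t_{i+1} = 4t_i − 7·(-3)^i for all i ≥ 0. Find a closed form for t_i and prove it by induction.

Claim: t_i = 4^i + (-3)^i.

Base case: t_0 = 2, and 4^0 + (-3)^0 = 1 + 1 = 2.
Assume t_m = 4^m + (-3)^m for some m ≥ 0.
Then t_{m+1} = 4t_m − 7·(-3)^m = 4·(4^m + (-3)^m) − 7·(-3)^m = 4^{m+1} + 4·(-3)^m − 7·(-3)^m = 4^{m+1} − 3·(-3)^m = 4^{m+1} + (-3)^{m+1}.
Hence t_i = 4^i + (-3)^i for every i ≥ 0, by induction.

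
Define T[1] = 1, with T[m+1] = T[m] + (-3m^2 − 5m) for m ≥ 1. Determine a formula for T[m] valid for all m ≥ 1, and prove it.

Claim: T[m] = -m^3 − m^2 + 2m + 1.

Base case: T[1] = 1, and -1^3 − 1^2 + 2·1 + 1 = 1.
Assume T[r] = -r^3 − r^2 + 2r + 1.
Then T[r+1] = T[r] + (-3r^2 − 5r) = (-r^3 − r^2 + 2r + 1) + (-3r^2 − 5r) = -r^3 − 4r^2 − 3r + 1,
and -(r+1)^3 − (r+1)^2 + 2·(r+1) + 1 = -r^3 − 4r^2 − 3r + 1.
This completes the inductive step, so T[m] = -m^3 − m^2 + 2m + 1 for all m ≥ 1.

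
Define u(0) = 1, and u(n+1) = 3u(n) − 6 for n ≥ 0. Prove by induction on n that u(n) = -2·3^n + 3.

Base case: u(0) = 1, and -2·3^0 + 3 = -2 + 3 = 1.
Assume u(j) = -2·3^j + 3 for some j ≥ 0.
Then u(j+1) = 3u(j) − 6 = 3·(-2·3^j + 3) − 6 = -6·3^j + 9 − 6 = -2·3^{j+1} + 3.
This completes the inductive step, so u(n) = -2·3^n + 3 for all n ≥ 0.

u(n) = -2·3^n + 3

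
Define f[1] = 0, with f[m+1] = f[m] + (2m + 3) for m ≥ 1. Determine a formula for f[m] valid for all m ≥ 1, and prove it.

Claim: f[m] = m^2 + 2m − 3.

Base case: f[1] = 0, and 1^2 + 2·1 − 3 = 0.
Assume f[j] = j^2 + 2j − 3.
Then f[j+1] = f[j] + (2j + 3) = (j^2 + 2j − 3) + (2j + 3) = j^2 + 4j,
and (j+1)^2 + 2·(j+1) − 3 = j^2 + 4j.
Hence f[m] = m^2 + 2m − 3 for every m ≥ 1, by induction.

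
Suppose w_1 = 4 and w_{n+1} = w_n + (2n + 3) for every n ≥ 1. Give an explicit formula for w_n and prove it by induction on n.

Claim: w_n = n^2 + 2n + 1.

Base case: w_1 = 4, and 1^2 + 2·1 + 1 = 4.
Assume w_j = j^2 + 2j + 1.
Then w_{j+1} = w_j + (2j + 3) = (j^2 + 2j + 1) + (2j + 3) = j^2 + 4j + 4,
and (j+1)^2 + 2·(j+1) + 1 = j^2 + 4j + 4.
This completes the inductive step, so w_n = n^2 + 2n + 1 for all n ≥ 1.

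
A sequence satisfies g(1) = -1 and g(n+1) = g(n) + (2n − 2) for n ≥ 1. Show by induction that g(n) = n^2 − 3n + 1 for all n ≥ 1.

Base case: g(1) = -1, and 1^2 − 3·1 + 1 = -1.
Assume g(j) = j^2 − 3j + 1.
Then g(j+1) = g(j) + (2j − 2) = (j^2 − 3j + 1) + (2j − 2) = j^2 − j − 1,
and (j+1)^2 − 3·(j+1) + 1 = j^2 − j − 1.
Hence g(n) = n^2 − 3n + 1 for every n ≥ 1, by induction.

g(n) = n^2 − 3n + 1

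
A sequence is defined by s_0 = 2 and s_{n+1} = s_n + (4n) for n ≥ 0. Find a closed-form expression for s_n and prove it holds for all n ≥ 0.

Claim: s_n = 2n^2 − 2n + 2.

Base case: s_0 = 2, and 2·0^2 − 2·0 + 2 = 2.
Assume s_j = 2j^2 − 2j + 2.
Then s_{j+1} = s_j + (4j) = (2j^2 − 2j + 2) + (4j) = 2j^2 + 2j + 2,
and 2·(j+1)^2 − 2·(j+1) + 2 = 2j^2 + 2j + 2.
Hence s_n = 2n^2 − 2n + 2 for every n ≥ 0, by induction.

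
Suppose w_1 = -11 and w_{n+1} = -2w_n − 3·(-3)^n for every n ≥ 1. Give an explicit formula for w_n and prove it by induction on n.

Claim: w_n = (-2)^n + 3·(-3)^n.

Base case: w_1 = -11, and (-2)^1 + 3·(-3)^1 = -2 − 9 = -11.
Assume w_m = (-2)^m + 3·(-3)^m for some m ≥ 1.
Then w_{m+1} = -2w_m − 3·(-3)^m = -2·((-2)^m + 3·(-3)^m) − 3·(-3)^m = (-2)^{m+1} − 6·(-3)^m − 3·(-3)^m = (-2)^{m+1} − 9·(-3)^m = (-2)^{m+1} + 3·(-3)^{m+1}.
So the formula holds for m+1, and by induction w_n = (-2)^n + 3·(-3)^n for all n ≥ 1.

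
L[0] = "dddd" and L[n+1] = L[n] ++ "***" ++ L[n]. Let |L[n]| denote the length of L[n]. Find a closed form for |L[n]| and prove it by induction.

Claim: |L[n]| = 7·2^n − 3.

Base case: |L[0]| = 4, and 7·2^0 − 3 = 4.
Assume |L[r]| = 7·2^r − 3.
Then |L[r+1]| = |L[r]| + 3 + |L[r]| = 2|L[r]| + 3 = 2(7·2^r − 3) + 3 = 7·2^{r+1} − 6 + 3 = 7·2^{r+1} − 3.
By induction, |L[n]| = 7·2^n − 3 for all n ≥ 0.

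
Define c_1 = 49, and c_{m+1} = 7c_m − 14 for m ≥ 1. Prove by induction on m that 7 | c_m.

Base case: c_1 = 49 = 7·7, so 7 | c_1.
Assume 7 | c_k, so c_k = 7t for some integer t.
Then c_{k+1} = 7c_k − 14 = 7·(7t) − 14 = 7(7t − 2), so 7 | c_{k+1}.
So the property holds for k+1, and by induction 7 | c_m for all m ≥ 1.

7 | c_m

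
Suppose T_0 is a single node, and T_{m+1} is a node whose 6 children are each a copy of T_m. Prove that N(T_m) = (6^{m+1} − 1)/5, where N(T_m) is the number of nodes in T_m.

Base case: N(T_0) = 1, and (6^{0+1} − 1)/5 = 1.
Assume N(T_r) = (6^{r+1} − 1)/5.
Then N(T_{r+1}) = 1 + 6N(T_r) = 1 + 6·(6^{r+1} − 1)/5 = 1 + (6^{r+2} − 6)/5 = (5 + 6^{r+2} − 6)/5 = (6^{r+2} − 1)/5.
So the formula holds for r+1, and by induction N(T_m) = (6^{m+1} − 1)/5 for all m ≥ 0.

N(T_m) = (6^{m+1} − 1)/5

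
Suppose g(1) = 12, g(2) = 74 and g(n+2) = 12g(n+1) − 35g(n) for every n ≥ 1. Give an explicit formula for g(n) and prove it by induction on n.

Claim: g(n) = 7^n + 5^n.

Base cases: g(1) = 12 and 7^1 + 5^1 = 12; g(2) = 74 and 7^2 + 5^2 = 74.
Assume g(i) = 7^i + 5^i for all 1 ≤ i ≤ j, where j ≥ 2.
Then g(j+1) = 12g(j) − 35g(j−1) = 12·(7^j + 5^j) − 35·(7^{j−1} + 5^{j−1}) = (12·7 − 35)7^{j−1} + (12·5 − 35)5^{j−1} = 49·7^{j−1} + 25·5^{j−1} = 7^{j+1} + 5^{j+1}.
Hence g(n) = 7^n + 5^n for every n ≥ 1, by strong induction.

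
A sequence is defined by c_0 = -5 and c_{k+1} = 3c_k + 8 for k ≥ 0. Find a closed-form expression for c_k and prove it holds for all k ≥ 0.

Claim: c_k = -3^k − 4.

Base case: c_0 = -5, and -3^0 − 4 = -1 − 4 = -5.
Assume c_j = -3^j − 4 for some j ≥ 0.
Then c_{j+1} = 3c_j + 8 = 3·(-3^j − 4) + 8 = -3^{j+1} − 12 + 8 = -3^{j+1} − 4.
By induction, c_k = -3^k − 4 for all k ≥ 0.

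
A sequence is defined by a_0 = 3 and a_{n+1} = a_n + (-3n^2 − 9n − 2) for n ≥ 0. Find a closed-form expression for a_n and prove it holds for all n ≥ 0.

Claim: a_n = -n^3 − 3n^2 + 2n + 3.

Base case: a_0 = 3, and -0^3 − 3·0^2 + 2·0 + 3 = 3.
Assume a_r = -r^3 − 3r^2 + 2r + 3.
Then a_{r+1} = a_r + (-3r^2 − 9r − 2) = (-r^3 − 3r^2 + 2r + 3) + (-3r^2 − 9r − 2) = -r^3 − 6r^2 − 7r + 1,
and -(r+1)^3 − 3·(r+1)^2 + 2·(r+1) + 3 = -r^3 − 6r^2 − 7r + 1.
This completes the inductive step, so a_n = -n^3 − 3n^2 + 2n + 3 for all n ≥ 0.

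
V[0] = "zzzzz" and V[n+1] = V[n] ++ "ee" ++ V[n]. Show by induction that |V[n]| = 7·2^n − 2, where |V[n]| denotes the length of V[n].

Base case: |V[0]| = 5, and 7·2^0 − 2 = 5.
Assume |V[m]| = 7·2^m − 2.
Then |V[m+1]| = |V[m]| + 2 + |V[m]| = 2|V[m]| + 2 = 2(7·2^m − 2) + 2 = 7·2^{m+1} − 4 + 2 = 7·2^{m+1} − 2.
By induction, |V[n]| = 7·2^n − 2 for all n ≥ 0.

|V[n]| = 7·2^n − 2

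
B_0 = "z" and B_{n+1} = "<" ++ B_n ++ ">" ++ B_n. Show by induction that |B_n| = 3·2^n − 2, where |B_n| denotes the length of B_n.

Base case: |B_0| = 1, and 3·2^0 − 2 = 1.
Assume |B_r| = 3·2^r − 2.
Then |B_{r+1}| = 1 + |B_r| + 1 + |B_r| = 2|B_r| + 2 = 2(3·2^r − 2) + 2 = 3·2^{r+1} − 4 + 2 = 3·2^{r+1} − 2.
So the formula holds for r+1, and by induction |B_n| = 3·2^n − 2 for all n ≥ 0.

|B_n| = 3·2^n − 2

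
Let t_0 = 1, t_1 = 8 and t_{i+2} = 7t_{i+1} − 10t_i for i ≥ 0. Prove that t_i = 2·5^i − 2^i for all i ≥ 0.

Base cases: t_0 = 1 and 2·5^0 − 2^0 = 1; t_1 = 8 and 2·5^1 − 2^1 = 8.
Assume t_p = 2·5^p − 2^p for all 0 ≤ p ≤ j, where j ≥ 1.
Then t_{j+1} = 7t_j − 10t_{j−1} = 7·(2·5^j − 2^j) − 10·(2·5^{j−1} − 2^{j−1}) = 2·(7·5 − 10)5^{j−1} − (7·2 − 10)2^{j−1} = 50·5^{j−1} − 4·2^{j−1} = 2·5^{j+1} − 2^{j+1}.
Hence t_i = 2·5^i − 2^i for every i ≥ 0, by strong induction.

t_i = 2·5^i − 2^i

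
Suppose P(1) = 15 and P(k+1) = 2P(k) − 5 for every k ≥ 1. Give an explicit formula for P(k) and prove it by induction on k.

Claim: P(k) = 5·2^k + 5.

Base case: P(1) = 15, and 5·2^1 + 5 = 10 + 5 = 15.
Assume P(m) = 5·2^m + 5 for some m ≥ 1.
Then P(m+1) = 2P(m) − 5 = 2·(5·2^m + 5) − 5 = 10·2^m + 10 − 5 = 5·2^{m+1} + 5.
This completes the inductive step, so P(k) = 5·2^k + 5 for all k ≥ 1.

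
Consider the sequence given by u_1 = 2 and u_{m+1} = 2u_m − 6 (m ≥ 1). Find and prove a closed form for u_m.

Claim: u_m = -2^{m+1} + 6.

Base case: u_1 = 2, and -2^{1+1} + 6 = -4 + 6 = 2.
Assume u_j = -2^{j+1} + 6 for some j ≥ 1.
Then u_{j+1} = 2u_j − 6 = 2·(-2^{j+1} + 6) − 6 = -2^{j+2} + 12 − 6 = -2^{j+2} + 6.
So the formula holds for j+1, and by induction u_m = -2^{m+1} + 6 for all m ≥ 1.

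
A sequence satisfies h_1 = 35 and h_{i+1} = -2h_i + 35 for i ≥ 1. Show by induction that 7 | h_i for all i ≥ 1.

Base case: h_1 = 35 = 7·5, so 7 | h_1.
Assume 7 | h_j, so h_j = 7t for some integer t.
Then h_{j+1} = -2h_j + 35 = -2·(7t) + 35 = 7(-2t + 5), so 7 | h_{j+1}.
Hence 7 | h_i for every i ≥ 1, by induction.

7 | h_i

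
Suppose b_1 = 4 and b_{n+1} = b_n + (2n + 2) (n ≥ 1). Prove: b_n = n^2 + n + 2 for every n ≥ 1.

Base case: b_1 = 4, and 1^2 + 1 + 2 = 4.
Assume b_m = m^2 + m + 2.
Then b_{m+1} = b_m + (2m + 2) = (m^2 + m + 2) + (2m + 2) = m^2 + 3m + 4,
and (m+1)^2 + (m+1) + 2 = m^2 + 3m + 4.
Hence b_n = n^2 + n + 2 for every n ≥ 1, by induction.

b_n = n^2 + n + 2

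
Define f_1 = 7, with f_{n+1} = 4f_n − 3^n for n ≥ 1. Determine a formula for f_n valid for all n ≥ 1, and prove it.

Claim: f_n = 4^n + 3^n.

Base case: f_1 = 7, and 4^1 + 3^1 = 4 + 3 = 7.
Assume f_r = 4^r + 3^r for some r ≥ 1.
Then f_{r+1} = 4f_r − 3^r = 4·(4^r + 3^r) − 3^r = 4^{r+1} + 4·3^r − 3^r = 4^{r+1} + 3·3^r = 4^{r+1} + 3^{r+1}.
This completes the inductive step, so f_n = 4^n + 3^n for all n ≥ 1.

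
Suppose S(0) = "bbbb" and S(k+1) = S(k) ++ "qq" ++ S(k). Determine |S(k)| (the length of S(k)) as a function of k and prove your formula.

Claim: |S(k)| = 6·2^k − 2.

Base case: |S(0)| = 4, and 6·2^0 − 2 = 4.
Assume |S(m)| = 6·2^m − 2.
Then |S(m+1)| = |S(m)| + 2 + |S(m)| = 2|S(m)| + 2 = 2(6·2^m − 2) + 2 = 6·2^{m+1} − 4 + 2 = 6·2^{m+1} − 2.
By induction, |S(k)| = 6·2^k − 2 for all k ≥ 0.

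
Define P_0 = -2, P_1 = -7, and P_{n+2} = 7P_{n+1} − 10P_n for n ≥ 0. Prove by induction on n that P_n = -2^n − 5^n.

Base cases: P_0 = -2 and -2^0 − 5^0 = -2; P_1 = -7 and -2^1 − 5^1 = -7.
Assume P_j = -2^j − 5^j for all 0 ≤ j ≤ k, where k ≥ 1.
Then P_{k+1} = 7P_k − 10P_{k−1} = 7·(-2^k − 5^k) − 10·(-2^{k−1} − 5^{k−1}) = -(7·2 − 10)2^{k−1} − (7·5 − 10)5^{k−1} = -4·2^{k−1} − 25·5^{k−1} = -2^{k+1} − 5^{k+1}.
So the formula holds for k+1, and by strong induction P_n = -2^n − 5^n for all n ≥ 0.

P_n = -2^n − 5^n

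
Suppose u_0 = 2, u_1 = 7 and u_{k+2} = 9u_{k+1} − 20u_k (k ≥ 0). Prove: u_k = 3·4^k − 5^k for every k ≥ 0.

Base cases: u_0 = 2 and 3·4^0 − 5^0 = 2; u_1 = 7 and 3·4^1 − 5^1 = 7.
Assume u_j = 3·4^j − 5^j for all 0 ≤ j ≤ r, where r ≥ 1.
Then u_{r+1} = 9u_r − 20u_{r−1} = 9·(3·4^r − 5^r) − 20·(3·4^{r−1} − 5^{r−1}) = 3·(9·4 − 20)4^{r−1} − (9·5 − 20)5^{r−1} = 48·4^{r−1} − 25·5^{r−1} = 3·4^{r+1} − 5^{r+1}.
By strong induction, u_k = 3·4^k − 5^k for all k ≥ 0.

u_k = 3·4^k − 5^k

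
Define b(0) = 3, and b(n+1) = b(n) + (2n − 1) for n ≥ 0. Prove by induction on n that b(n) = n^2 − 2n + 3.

Base case: b(0) = 3, and 0^2 − 2·0 + 3 = 3.
Assume b(j) = j^2 − 2j + 3.
Then b(j+1) = b(j) + (2j − 1) = (j^2 − 2j + 3) + (2j − 1) = j^2 + 2,
and (j+1)^2 − 2·(j+1) + 3 = j^2 + 2.
Hence b(n) = n^2 − 2n + 3 for every n ≥ 0, by induction.

b(n) = n^2 − 2n + 3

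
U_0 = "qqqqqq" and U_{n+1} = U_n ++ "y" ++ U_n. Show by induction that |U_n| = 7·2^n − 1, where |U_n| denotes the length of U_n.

Base case: |U_0| = 6, and 7·2^0 − 1 = 6.
Assume |U_r| = 7·2^r − 1.
Then |U_{r+1}| = |U_r| + 1 + |U_r| = 2|U_r| + 1 = 2(7·2^r − 1) + 1 = 7·2^{r+1} − 2 + 1 = 7·2^{r+1} − 1.
So the formula holds for r+1, and by induction |U_n| = 7·2^n − 1 for all n ≥ 0.

|U_n| = 7·2^n − 1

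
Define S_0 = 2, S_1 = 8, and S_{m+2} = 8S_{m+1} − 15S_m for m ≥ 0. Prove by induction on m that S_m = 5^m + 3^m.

Base cases: S_0 = 2 and 5^0 + 3^0 = 2; S_1 = 8 and 5^1 + 3^1 = 8.
Assume S_j = 5^j + 3^j for all 0 ≤ j ≤ k, where k ≥ 1.
Then S_{k+1} = 8S_k − 15S_{k−1} = 8·(5^k + 3^k) − 15·(5^{k−1} + 3^{k−1}) = (8·5 − 15)5^{k−1} + (8·3 − 15)3^{k−1} = 25·5^{k−1} + 9·3^{k−1} = 5^{k+1} + 3^{k+1}.
So the formula holds for k+1, and by strong induction S_m = 5^m + 3^m for all m ≥ 0.

S_m = 5^m + 3^m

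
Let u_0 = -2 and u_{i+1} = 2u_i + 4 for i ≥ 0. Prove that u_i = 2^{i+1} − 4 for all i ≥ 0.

Base case: u_0 = -2, and 2^{0+1} − 4 = 2 − 4 = -2.
Assume u_r = 2^{r+1} − 4 for some r ≥ 0.
Then u_{r+1} = 2u_r + 4 = 2·(2^{r+1} − 4) + 4 = 2^{r+2} − 8 + 4 = 2^{r+2} − 4.
By induction, u_i = 2^{i+1} − 4 for all i ≥ 0.

u_i = 2^{i+1} − 4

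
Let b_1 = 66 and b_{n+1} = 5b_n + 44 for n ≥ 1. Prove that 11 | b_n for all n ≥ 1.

Base case: b_1 = 66 = 11·6, so 11 | b_1.
Assume 11 | b_r, so b_r = 11t for some integer t.
Then b_{r+1} = 5b_r + 44 = 5·(11t) + 44 = 11(5t + 4), so 11 | b_{r+1}.
This completes the inductive step, so 11 | b_n for all n ≥ 1.

11 | b_n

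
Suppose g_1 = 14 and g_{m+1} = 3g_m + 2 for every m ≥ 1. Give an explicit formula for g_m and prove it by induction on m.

Claim: g_m = 5·3^m − 1.

Base case: g_1 = 14, and 5·3^1 − 1 = 15 − 1 = 14.
Assume g_j = 5·3^j − 1 for some j ≥ 1.
Then g_{j+1} = 3g_j + 2 = 3·(5·3^j − 1) + 2 = 15·3^j − 3 + 2 = 5·3^{j+1} − 1.
Hence g_m = 5·3^m − 1 for every m ≥ 1, by induction.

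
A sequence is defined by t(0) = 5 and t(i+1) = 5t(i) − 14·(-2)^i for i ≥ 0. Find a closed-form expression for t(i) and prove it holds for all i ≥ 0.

Claim: t(i) = 3·5^i + 2·(-2)^i.

Base case: t(0) = 5, and 3·5^0 + 2·(-2)^0 = 3 + 2 = 5.
Assume t(k) = 3·5^k + 2·(-2)^k for some k ≥ 0.
Then t(k+1) = 5t(k) − 14·(-2)^k = 5·(3·5^k + 2·(-2)^k) − 14·(-2)^k = 3·5^{k+1} + 10·(-2)^k − 14·(-2)^k = 3·5^{k+1} − 4·(-2)^k = 3·5^{k+1} + 2·(-2)^{k+1}.
This completes the inductive step, so t(i) = 3·5^i + 2·(-2)^i for all i ≥ 0.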